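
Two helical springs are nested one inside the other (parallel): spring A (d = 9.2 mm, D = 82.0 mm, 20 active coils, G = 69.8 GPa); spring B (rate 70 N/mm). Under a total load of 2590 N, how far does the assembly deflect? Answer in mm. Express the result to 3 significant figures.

34.2 mm

k_A = Gd⁴/(8D³N_a) = (69.8×10³)(9.2⁴)/(8·82.0³·20) = 5.6682 N/mm
Parallel: k_eq = 5.6682 + 70 = 75.668 N/mm
δ = F/k_eq = 2590/75.668 = 34.228 mm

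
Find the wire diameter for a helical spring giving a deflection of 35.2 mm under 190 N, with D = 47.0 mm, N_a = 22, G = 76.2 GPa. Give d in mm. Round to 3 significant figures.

6.00 mm

Required rate k = F/δ = 190/35.2 = 5.3977 N/mm
d = (8D³N_a·k / G)^(1/4) = (8·47.0³·22·5.3977 / (76.2×10³))^0.25
  = (1294.4)^0.25 = 5.9981 mm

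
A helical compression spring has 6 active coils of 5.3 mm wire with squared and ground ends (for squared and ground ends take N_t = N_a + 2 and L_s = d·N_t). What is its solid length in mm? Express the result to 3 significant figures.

42.4 mm

squared and ground ends: N_t = N_a + 2 = 6 + 2 = 8
L_s = d·N_t = 5.3 × 8 = 42.4 mm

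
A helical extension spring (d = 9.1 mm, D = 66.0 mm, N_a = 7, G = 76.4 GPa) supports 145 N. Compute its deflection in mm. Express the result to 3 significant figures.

k = Gd⁴/(8D³N_a) = (76.4×10³)(9.1⁴)/(8·66.0³·7) = 32.542 N/mm
δ = F/k = 145 / 32.542 = 4.4558 mm

4.46 mm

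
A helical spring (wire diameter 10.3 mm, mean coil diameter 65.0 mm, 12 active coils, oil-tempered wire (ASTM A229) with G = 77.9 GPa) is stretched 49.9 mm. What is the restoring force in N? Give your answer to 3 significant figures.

1660 N

k = Gd⁴/(8D³N_a) = (77.9×10³)(10.3⁴)/(8·65.0³·12) = 33.256 N/mm
F = k·δ = 33.256 × 49.9 = 1659.5 N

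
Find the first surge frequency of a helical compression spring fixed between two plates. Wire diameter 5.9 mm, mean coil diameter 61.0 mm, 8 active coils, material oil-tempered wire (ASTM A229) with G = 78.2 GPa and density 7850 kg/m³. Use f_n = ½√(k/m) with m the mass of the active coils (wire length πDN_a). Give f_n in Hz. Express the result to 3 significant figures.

70.4 Hz

k = Gd⁴/(8D³N_a) = (78.2×10³)(5.9⁴)/(8·61.0³·8) = 6.523 N/mm = 6523 N/m
Wire length L = πDN_a = π·61.0·8 = 1533.1 mm
m = ρ·(πd²/4)·L = 7850 × 27.34×10⁻⁶ m² × 1.5331 m = 0.32903 kg
f_n = ½√(k/m) = 0.5·√(6523/0.32903) = 0.5·√(19825) = 70.401 Hz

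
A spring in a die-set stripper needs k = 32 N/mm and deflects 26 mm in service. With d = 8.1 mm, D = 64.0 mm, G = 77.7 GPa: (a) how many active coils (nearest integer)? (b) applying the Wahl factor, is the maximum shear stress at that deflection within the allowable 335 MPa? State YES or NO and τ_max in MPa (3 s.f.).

(a) 5 coils; (b) YES, τ_max = 302 MPa

N_a = Gd⁴/(8D³k) = (77.7×10³)(8.1⁴)/(8·64.0³·32) = 4.984 → N_a = 5
Actual rate k = Gd⁴/(8D³·5) = 31.898 N/mm
Working load F = kδ = 31.898·26 = 829.34 N
C = 64.0/8.1 = 7.9012; K_W = (4C−1)/(4C−4)+0.615/C = 1.1865
τ_max = K_W·8FD/(πd³) = 1.1865·254.33 = 301.77 MPa
τ_max ≤ 335 MPa → acceptable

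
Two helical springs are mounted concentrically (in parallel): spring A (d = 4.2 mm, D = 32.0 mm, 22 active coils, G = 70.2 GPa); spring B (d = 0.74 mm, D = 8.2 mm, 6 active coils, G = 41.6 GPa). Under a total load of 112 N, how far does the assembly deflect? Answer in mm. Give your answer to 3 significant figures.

k_A = Gd⁴/(8D³N_a) = (70.2×10³)(4.2⁴)/(8·32.0³·22) = 3.7877 N/mm
k_B = Gd⁴/(8D³N_a) = (41.6×10³)(0.74⁴)/(8·8.2³·6) = 0.47134 N/mm
Parallel: k_eq = 3.7877 + 0.47134 = 4.259 N/mm
δ = F/k_eq = 112/4.259 = 26.297 mm

26.3 mm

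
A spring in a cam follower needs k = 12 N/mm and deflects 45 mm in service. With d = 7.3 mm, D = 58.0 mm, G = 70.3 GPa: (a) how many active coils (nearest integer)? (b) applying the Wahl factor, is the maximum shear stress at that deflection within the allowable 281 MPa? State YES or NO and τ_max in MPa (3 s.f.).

N_a = Gd⁴/(8D³k) = (70.3×10³)(7.3⁴)/(8·58.0³·12) = 10.66 → N_a = 11
Actual rate k = Gd⁴/(8D³·11) = 11.627 N/mm
Working load F = kδ = 11.627·45 = 523.23 N
C = 58.0/7.3 = 7.9452; K_W = (4C−1)/(4C−4)+0.615/C = 1.1854
τ_max = K_W·8FD/(πd³) = 1.1854·198.65 = 235.48 MPa
τ_max ≤ 281 MPa → acceptable

(a) 11 coils; (b) YES, τ_max = 235 MPa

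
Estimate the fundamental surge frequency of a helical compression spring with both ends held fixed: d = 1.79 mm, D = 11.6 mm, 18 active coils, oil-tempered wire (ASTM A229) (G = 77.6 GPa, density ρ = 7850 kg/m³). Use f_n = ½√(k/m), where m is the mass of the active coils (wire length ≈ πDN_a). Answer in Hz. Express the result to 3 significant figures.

k = Gd⁴/(8D³N_a) = (77.6×10³)(1.79⁴)/(8·11.6³·18) = 3.5444 N/mm = 3544.4 N/m
Wire length L = πDN_a = π·11.6·18 = 655.96 mm
m = ρ·(πd²/4)·L = 7850 × 2.5165×10⁻⁶ m² × 0.65596 m = 0.012958 kg
f_n = ½√(k/m) = 0.5·√(3544.4/0.012958) = 0.5·√(2.7352e+05) = 261.5 Hz

261 Hz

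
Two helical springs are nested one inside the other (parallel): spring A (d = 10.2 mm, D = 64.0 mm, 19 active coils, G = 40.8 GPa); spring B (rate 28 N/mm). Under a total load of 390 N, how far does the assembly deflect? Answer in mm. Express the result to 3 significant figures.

9.98 mm

k_A = Gd⁴/(8D³N_a) = (40.8×10³)(10.2⁴)/(8·64.0³·19) = 11.084 N/mm
Parallel: k_eq = 11.084 + 28 = 39.084 N/mm
δ = F/k_eq = 390/39.084 = 9.9786 mm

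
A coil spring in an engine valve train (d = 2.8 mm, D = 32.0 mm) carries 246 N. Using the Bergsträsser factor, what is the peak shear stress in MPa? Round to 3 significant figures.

Spring index C = D/d = 32.0/2.8 = 11.4286
K_B = (4C+2)/(4C−3) = 47.714/42.714 = 1.1171
τ₀ = 8FD/(πd³) = 8·246·32.0/(π·2.8³) = 62976/68.964 = 913.17 MPa
τ_max = K·τ₀ = 1.1171 × 913.17 = 1020.1 MPa

1020 MPa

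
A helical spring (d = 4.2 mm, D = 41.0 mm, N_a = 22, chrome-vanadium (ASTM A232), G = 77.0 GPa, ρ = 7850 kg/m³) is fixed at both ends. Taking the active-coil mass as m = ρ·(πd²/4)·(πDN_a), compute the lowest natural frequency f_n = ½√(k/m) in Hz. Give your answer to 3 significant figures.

40.0 Hz

k = Gd⁴/(8D³N_a) = (77.0×10³)(4.2⁴)/(8·41.0³·22) = 1.9753 N/mm = 1975.3 N/m
Wire length L = πDN_a = π·41.0·22 = 2833.7 mm
m = ρ·(πd²/4)·L = 7850 × 13.854×10⁻⁶ m² × 2.8337 m = 0.30819 kg
f_n = ½√(k/m) = 0.5·√(1975.3/0.30819) = 0.5·√(6409.3) = 40.029 Hz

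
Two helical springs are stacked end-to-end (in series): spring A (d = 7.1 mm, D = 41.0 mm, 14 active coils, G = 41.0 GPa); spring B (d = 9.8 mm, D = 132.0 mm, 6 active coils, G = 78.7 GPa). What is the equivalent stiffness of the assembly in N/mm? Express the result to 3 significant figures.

4.42 N/mm

k_A = Gd⁴/(8D³N_a) = (41.0×10³)(7.1⁴)/(8·41.0³·14) = 13.497 N/mm
k_B = Gd⁴/(8D³N_a) = (78.7×10³)(9.8⁴)/(8·132.0³·6) = 6.5753 N/mm
Series: 1/k_eq = 1/13.497 + 1/6.5753 = 0.22617; k_eq = 4.4214 N/mm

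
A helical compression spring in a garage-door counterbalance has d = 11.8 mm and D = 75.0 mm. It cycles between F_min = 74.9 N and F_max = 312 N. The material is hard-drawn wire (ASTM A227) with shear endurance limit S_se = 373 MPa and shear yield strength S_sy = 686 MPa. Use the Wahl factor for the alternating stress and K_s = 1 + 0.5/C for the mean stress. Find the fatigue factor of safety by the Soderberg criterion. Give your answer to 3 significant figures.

C = D/d = 75.0/11.8 = 6.3559; K_W = (4C−1)/(4C−4)+0.615/C = 1.2368; K_s = 1+0.5/C = 1.0787
F_a = (F_max−F_min)/2 = 118.55 N; F_m = (F_max+F_min)/2 = 193.45 N
τ_a = K_W·8F_aD/(πd³) = 1.2368 × 13.78 = 17.043 MPa
τ_m = K_s·8F_mD/(πd³) = 1.0787 × 22.487 = 24.256 MPa
Soderberg: 1/n_f = τ_a/S_se + τ_m/S_sy = 17.043/373 + 24.256/686 = 0.04569 + 0.03536 = 0.08105
n_f = 1/0.08105 = 12.34

12.3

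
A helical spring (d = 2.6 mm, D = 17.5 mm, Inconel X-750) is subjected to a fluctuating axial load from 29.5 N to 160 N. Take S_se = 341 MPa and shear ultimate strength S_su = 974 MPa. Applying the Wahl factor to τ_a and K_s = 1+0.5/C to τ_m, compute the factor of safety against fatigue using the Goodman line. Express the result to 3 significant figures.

1.17

C = D/d = 17.5/2.6 = 6.7308; K_W = (4C−1)/(4C−4)+0.615/C = 1.2222; K_s = 1+0.5/C = 1.0743
F_a = (F_max−F_min)/2 = 65.25 N; F_m = (F_max+F_min)/2 = 94.75 N
τ_a = K_W·8F_aD/(πd³) = 1.2222 × 165.44 = 202.21 MPa
τ_m = K_s·8F_mD/(πd³) = 1.0743 × 240.24 = 258.08 MPa
Goodman: 1/n_f = τ_a/S_se + τ_m/S_su = 202.21/341 + 258.08/974 = 0.59298 + 0.26497 = 0.85795
n_f = 1/0.85795 = 1.166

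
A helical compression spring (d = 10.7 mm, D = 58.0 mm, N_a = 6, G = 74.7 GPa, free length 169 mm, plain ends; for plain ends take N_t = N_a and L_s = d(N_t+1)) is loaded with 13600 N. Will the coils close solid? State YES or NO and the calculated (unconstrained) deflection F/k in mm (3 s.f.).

k = Gd⁴/(8D³N_a) = (74.7×10³)(10.7⁴)/(8·58.0³·6) = 104.55 N/mm
N_t = 6; L_s = 10.7·7 = 74.9 mm; δ_solid = L₀ − L_s = 169 − 74.9 = 94.1 mm
δ = F/k = 13600/104.55 = 130.08 mm
δ ≥ δ_solid → spring goes solid

YES, δ = 130 mm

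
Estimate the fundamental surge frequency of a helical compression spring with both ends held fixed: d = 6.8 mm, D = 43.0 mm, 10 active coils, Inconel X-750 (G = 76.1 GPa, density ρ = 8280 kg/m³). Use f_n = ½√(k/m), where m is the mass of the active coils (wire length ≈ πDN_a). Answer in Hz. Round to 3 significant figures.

125 Hz

k = Gd⁴/(8D³N_a) = (76.1×10³)(6.8⁴)/(8·43.0³·10) = 25.581 N/mm = 25581 N/m
Wire length L = πDN_a = π·43.0·10 = 1350.9 mm
m = ρ·(πd²/4)·L = 8280 × 36.317×10⁻⁶ m² × 1.3509 m = 0.40622 kg
f_n = ½√(k/m) = 0.5·√(25581/0.40622) = 0.5·√(62975) = 125.47 Hz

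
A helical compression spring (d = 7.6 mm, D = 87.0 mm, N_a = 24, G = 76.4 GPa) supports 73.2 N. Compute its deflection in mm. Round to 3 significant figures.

k = Gd⁴/(8D³N_a) = (76.4×10³)(7.6⁴)/(8·87.0³·24) = 2.016 N/mm
δ = F/k = 73.2 / 2.016 = 36.31 mm

36.3 mm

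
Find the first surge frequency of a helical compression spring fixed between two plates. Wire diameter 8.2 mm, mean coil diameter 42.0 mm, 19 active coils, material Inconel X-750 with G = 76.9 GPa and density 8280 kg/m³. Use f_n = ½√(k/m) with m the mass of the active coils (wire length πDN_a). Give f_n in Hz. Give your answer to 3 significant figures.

83.9 Hz

k = Gd⁴/(8D³N_a) = (76.9×10³)(8.2⁴)/(8·42.0³·19) = 30.874 N/mm = 30874 N/m
Wire length L = πDN_a = π·42.0·19 = 2507 mm
m = ρ·(πd²/4)·L = 8280 × 52.81×10⁻⁶ m² × 2.507 m = 1.0962 kg
f_n = ½√(k/m) = 0.5·√(30874/1.0962) = 0.5·√(28164) = 83.91 Hz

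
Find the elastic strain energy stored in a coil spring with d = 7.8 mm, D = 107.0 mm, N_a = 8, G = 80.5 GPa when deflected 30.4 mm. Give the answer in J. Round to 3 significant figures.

1.76 J

k = Gd⁴/(8D³N_a) = (80.5×10³)(7.8⁴)/(8·107.0³·8) = 3.8005 N/mm
U = ½kδ² = 0.5 × 3.8005 × 30.4² = 1756.1 N·mm = 1.7561 J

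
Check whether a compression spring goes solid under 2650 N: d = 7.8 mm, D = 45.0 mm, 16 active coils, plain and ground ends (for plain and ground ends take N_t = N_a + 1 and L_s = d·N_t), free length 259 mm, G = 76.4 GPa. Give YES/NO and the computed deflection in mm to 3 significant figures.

k = Gd⁴/(8D³N_a) = (76.4×10³)(7.8⁴)/(8·45.0³·16) = 24.245 N/mm
N_t = 17; L_s = 7.8·17 = 132.6 mm; δ_solid = L₀ − L_s = 259 − 132.6 = 126.4 mm
δ = F/k = 2650/24.245 = 109.3 mm
δ < δ_solid → spring does not go solid

NO, δ = 109 mm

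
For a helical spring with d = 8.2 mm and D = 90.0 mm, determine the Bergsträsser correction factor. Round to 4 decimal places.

C = D/d = 90.0/8.2 = 10.9756
K_B = (4C+2)/(4C−3) = 45.902/40.902 = 1.1222

1.1222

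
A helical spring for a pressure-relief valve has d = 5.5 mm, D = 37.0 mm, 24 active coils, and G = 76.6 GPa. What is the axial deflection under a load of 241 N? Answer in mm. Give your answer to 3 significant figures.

33.4 mm

k = Gd⁴/(8D³N_a) = (76.6×10³)(5.5⁴)/(8·37.0³·24) = 7.2073 N/mm
δ = F/k = 241 / 7.2073 = 33.438 mm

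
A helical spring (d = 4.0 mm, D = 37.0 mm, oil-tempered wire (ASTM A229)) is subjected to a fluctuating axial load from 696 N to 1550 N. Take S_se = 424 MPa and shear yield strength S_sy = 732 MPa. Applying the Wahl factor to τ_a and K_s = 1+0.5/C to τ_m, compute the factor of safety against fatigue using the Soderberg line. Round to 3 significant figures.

0.244

C = D/d = 37.0/4.0 = 9.2500; K_W = (4C−1)/(4C−4)+0.615/C = 1.1574; K_s = 1+0.5/C = 1.0541
F_a = (F_max−F_min)/2 = 427 N; F_m = (F_max+F_min)/2 = 1123 N
τ_a = K_W·8F_aD/(πd³) = 1.1574 × 628.62 = 727.56 MPa
τ_m = K_s·8F_mD/(πd³) = 1.0541 × 1653.3 = 1742.6 MPa
Soderberg: 1/n_f = τ_a/S_se + τ_m/S_sy = 727.56/424 + 1742.6/732 = 1.71595 + 2.38064 = 4.0966
n_f = 1/4.0966 = 0.2441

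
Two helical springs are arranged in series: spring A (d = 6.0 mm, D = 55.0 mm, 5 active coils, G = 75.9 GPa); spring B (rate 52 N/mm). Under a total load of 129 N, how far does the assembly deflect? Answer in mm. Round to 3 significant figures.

11.2 mm

k_A = Gd⁴/(8D³N_a) = (75.9×10³)(6.0⁴)/(8·55.0³·5) = 14.781 N/mm
Series: 1/k_eq = 1/14.781 + 1/52 = 0.086886; k_eq = 11.509 N/mm
δ = F/k_eq = 129/11.509 = 11.208 mm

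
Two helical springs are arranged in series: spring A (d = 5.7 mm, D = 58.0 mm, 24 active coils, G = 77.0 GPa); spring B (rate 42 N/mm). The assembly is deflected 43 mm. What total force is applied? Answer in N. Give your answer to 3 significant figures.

88.7 N

k_A = Gd⁴/(8D³N_a) = (77.0×10³)(5.7⁴)/(8·58.0³·24) = 2.1697 N/mm
Series: 1/k_eq = 1/2.1697 + 1/42 = 0.4847; k_eq = 2.0631 N/mm
F = k_eq·δ = 2.0631·43 = 88.715 N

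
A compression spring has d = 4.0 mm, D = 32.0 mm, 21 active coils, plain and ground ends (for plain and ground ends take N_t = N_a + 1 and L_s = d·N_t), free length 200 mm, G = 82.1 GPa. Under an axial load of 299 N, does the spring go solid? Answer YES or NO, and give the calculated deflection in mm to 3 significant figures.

NO, δ = 78.3 mm

k = Gd⁴/(8D³N_a) = (82.1×10³)(4.0⁴)/(8·32.0³·21) = 3.8179 N/mm
N_t = 22; L_s = 4.0·22 = 88 mm; δ_solid = L₀ − L_s = 200 − 88 = 112 mm
δ = F/k = 299/3.8179 = 78.315 mm
δ < δ_solid → spring does not go solid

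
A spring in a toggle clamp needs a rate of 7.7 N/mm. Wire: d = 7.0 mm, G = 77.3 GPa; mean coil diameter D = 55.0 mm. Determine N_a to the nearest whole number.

18

N_a = Gd⁴/(8D³k) = (77.3×10³ × 7.0⁴)/(8 × 55.0³ × 7.7)
    = 1.85597e+08 / 1.02487e+07 = 18.11 → 18 coils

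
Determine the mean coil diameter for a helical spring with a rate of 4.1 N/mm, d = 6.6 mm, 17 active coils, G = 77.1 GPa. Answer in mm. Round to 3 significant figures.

64.0 mm

D = (Gd⁴/(8N_a·k))^(1/3) = (77.1×10³·6.6⁴/(8·17·4.1))^(1/3)
  = (262366)^(1/3) = 64.0181 mm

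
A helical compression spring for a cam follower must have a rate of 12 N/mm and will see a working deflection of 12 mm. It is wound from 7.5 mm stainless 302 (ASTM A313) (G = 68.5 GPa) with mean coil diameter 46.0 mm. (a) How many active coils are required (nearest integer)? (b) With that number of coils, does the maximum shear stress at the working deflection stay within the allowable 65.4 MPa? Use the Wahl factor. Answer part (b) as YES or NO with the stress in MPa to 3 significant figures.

(a) 23 coils; (b) YES, τ_max = 50.3 MPa

N_a = Gd⁴/(8D³k) = (68.5×10³)(7.5⁴)/(8·46.0³·12) = 23.19 → N_a = 23
Actual rate k = Gd⁴/(8D³·23) = 12.102 N/mm
Working load F = kδ = 12.102·12 = 145.22 N
C = 46.0/7.5 = 6.1333; K_W = (4C−1)/(4C−4)+0.615/C = 1.2464
τ_max = K_W·8FD/(πd³) = 1.2464·40.322 = 50.256 MPa
τ_max ≤ 65.4 MPa → acceptable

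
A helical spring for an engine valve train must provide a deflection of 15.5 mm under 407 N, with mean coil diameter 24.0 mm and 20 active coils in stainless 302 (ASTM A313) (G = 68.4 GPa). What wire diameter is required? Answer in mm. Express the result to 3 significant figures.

Required rate k = F/δ = 407/15.5 = 26.258 N/mm
d = (8D³N_a·k / G)^(1/4) = (8·24.0³·20·26.258 / (68.4×10³))^0.25
  = (849.1)^0.25 = 5.3981 mm

5.40 mm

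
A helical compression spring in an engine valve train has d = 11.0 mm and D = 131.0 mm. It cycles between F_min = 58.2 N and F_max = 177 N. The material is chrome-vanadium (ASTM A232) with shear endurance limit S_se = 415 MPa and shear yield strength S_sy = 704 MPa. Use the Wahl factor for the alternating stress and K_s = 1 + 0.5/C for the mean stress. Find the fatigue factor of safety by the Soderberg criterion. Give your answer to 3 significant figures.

C = D/d = 131.0/11.0 = 11.9091; K_W = (4C−1)/(4C−4)+0.615/C = 1.1204; K_s = 1+0.5/C = 1.0420
F_a = (F_max−F_min)/2 = 59.4 N; F_m = (F_max+F_min)/2 = 117.6 N
τ_a = K_W·8F_aD/(πd³) = 1.1204 × 14.887 = 16.68 MPa
τ_m = K_s·8F_mD/(πd³) = 1.0420 × 29.474 = 30.712 MPa
Soderberg: 1/n_f = τ_a/S_se + τ_m/S_sy = 16.68/415 + 30.712/704 = 0.04019 + 0.04362 = 0.083817
n_f = 1/0.083817 = 11.93

11.9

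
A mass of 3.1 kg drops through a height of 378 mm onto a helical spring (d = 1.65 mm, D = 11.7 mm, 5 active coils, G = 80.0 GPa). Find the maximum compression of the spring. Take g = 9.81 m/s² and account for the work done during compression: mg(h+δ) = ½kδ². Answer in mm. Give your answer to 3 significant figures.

53.2 mm

k = Gd⁴/(8D³N_a) = (80.0×10³)(1.65⁴)/(8·11.7³·5) = 9.2557 N/mm
W = mg = 3.1 × 9.81 = 30.411 N
½kδ² − Wδ − Wh = 0 → δ = (W + √(W² + 2kWh))/k
δ = (30.411 + √(924.83 + 212795))/9.2557 = (30.411 + 462.3)/9.2557 = 53.233 mm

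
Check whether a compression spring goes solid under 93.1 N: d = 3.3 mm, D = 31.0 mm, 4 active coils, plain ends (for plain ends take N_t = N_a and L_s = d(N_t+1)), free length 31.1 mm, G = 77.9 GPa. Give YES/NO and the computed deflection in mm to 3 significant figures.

k = Gd⁴/(8D³N_a) = (77.9×10³)(3.3⁴)/(8·31.0³·4) = 9.6908 N/mm
N_t = 4; L_s = 3.3·5 = 16.5 mm; δ_solid = L₀ − L_s = 31.1 − 16.5 = 14.6 mm
δ = F/k = 93.1/9.6908 = 9.6071 mm
δ < δ_solid → spring does not go solid

NO, δ = 9.61 mm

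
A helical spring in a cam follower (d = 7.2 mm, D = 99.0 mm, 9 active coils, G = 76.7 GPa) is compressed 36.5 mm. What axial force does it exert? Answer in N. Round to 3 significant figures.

108 N

k = Gd⁴/(8D³N_a) = (76.7×10³)(7.2⁴)/(8·99.0³·9) = 2.9504 N/mm
F = k·δ = 2.9504 × 36.5 = 107.69 N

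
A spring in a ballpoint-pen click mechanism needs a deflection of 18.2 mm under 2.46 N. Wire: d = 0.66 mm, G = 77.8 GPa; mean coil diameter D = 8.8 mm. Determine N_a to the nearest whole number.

Required rate k = F/δ = 2.46/18.2 = 0.13516 N/mm
N_a = Gd⁴/(8D³k) = (77.8×10³ × 0.66⁴)/(8 × 8.8³ × 0.13516)
    = 14762.3 / 736.888 = 20.03 → 20 coils

20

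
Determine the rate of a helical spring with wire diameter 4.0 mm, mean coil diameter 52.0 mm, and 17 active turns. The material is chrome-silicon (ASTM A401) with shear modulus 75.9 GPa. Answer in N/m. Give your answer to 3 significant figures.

k = Gd⁴/(8D³N_a) = (75.9×10³ × 4.0⁴) / (8 × 52.0³ × 17)
  = 1.94304e+07 / 1.91227e+07 = 1.0161 N/mm = 1016.1 N/m

1020 N/m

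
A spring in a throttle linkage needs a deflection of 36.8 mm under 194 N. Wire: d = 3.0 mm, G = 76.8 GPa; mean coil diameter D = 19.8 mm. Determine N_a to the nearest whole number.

19

Required rate k = F/δ = 194/36.8 = 5.2717 N/mm
N_a = Gd⁴/(8D³k) = (76.8×10³ × 3.0⁴)/(8 × 19.8³ × 5.2717)
    = 6.2208e+06 / 327370 = 19 → 19 coils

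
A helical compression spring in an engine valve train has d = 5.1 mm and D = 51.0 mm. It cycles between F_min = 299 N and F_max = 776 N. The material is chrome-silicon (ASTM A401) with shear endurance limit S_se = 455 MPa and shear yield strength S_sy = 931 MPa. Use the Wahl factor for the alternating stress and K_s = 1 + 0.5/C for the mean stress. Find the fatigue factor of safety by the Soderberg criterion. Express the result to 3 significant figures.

C = D/d = 51.0/5.1 = 10.0000; K_W = (4C−1)/(4C−4)+0.615/C = 1.1448; K_s = 1+0.5/C = 1.0500
F_a = (F_max−F_min)/2 = 238.5 N; F_m = (F_max+F_min)/2 = 537.5 N
τ_a = K_W·8F_aD/(πd³) = 1.1448 × 233.5 = 267.32 MPa
τ_m = K_s·8F_mD/(πd³) = 1.0500 × 526.23 = 552.54 MPa
Soderberg: 1/n_f = τ_a/S_se + τ_m/S_sy = 267.32/455 + 552.54/931 = 0.58752 + 0.59350 = 1.181
n_f = 1/1.181 = 0.8467

0.847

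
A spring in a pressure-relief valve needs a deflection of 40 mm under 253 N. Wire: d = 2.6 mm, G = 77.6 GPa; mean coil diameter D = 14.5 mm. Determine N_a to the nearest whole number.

Required rate k = F/δ = 253/40 = 6.325 N/mm
N_a = Gd⁴/(8D³k) = (77.6×10³ × 2.6⁴)/(8 × 14.5³ × 6.325)
    = 3.54613e+06 / 154260 = 22.99 → 23 coils

23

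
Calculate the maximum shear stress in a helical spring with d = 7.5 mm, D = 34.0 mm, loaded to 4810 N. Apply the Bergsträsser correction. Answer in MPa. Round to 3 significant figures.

1310 MPa

Spring index C = D/d = 34.0/7.5 = 4.5333
K_B = (4C+2)/(4C−3) = 20.133/15.133 = 1.3304
τ₀ = 8FD/(πd³) = 8·4810·34.0/(π·7.5³) = 1.30832e+06/1325.4 = 987.14 MPa
τ_max = K·τ₀ = 1.3304 × 987.14 = 1313.3 MPa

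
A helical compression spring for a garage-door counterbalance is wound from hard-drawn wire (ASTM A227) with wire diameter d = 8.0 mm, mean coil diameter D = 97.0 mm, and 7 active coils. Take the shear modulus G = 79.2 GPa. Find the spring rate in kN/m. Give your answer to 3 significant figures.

k = Gd⁴/(8D³N_a) = (79.2×10³ × 8.0⁴) / (8 × 97.0³ × 7)
  = 3.24403e+08 / 5.11097e+07 = 6.3472 N/mm

6.35 kN/m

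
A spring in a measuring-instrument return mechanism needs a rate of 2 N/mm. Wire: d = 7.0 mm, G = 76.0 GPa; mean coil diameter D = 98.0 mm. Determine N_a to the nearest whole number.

N_a = Gd⁴/(8D³k) = (76.0×10³ × 7.0⁴)/(8 × 98.0³ × 2)
    = 1.82476e+08 / 1.50591e+07 = 12.12 → 12 coils

12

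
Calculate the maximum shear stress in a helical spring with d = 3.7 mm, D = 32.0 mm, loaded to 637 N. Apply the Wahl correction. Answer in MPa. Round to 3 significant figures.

1200 MPa

Spring index C = D/d = 32.0/3.7 = 8.6486
K_W = (4C−1)/(4C−4) + 0.615/C = 33.595/30.595 + 0.0711 = 1.1692
τ₀ = 8FD/(πd³) = 8·637·32.0/(π·3.7³) = 163072/159.13 = 1024.8 MPa
τ_max = K·τ₀ = 1.1692 × 1024.8 = 1198.1 MPa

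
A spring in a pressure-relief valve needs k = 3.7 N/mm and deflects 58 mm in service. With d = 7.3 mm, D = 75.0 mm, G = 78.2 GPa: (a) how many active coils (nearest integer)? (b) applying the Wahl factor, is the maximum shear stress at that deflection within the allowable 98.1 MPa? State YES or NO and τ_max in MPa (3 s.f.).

N_a = Gd⁴/(8D³k) = (78.2×10³)(7.3⁴)/(8·75.0³·3.7) = 17.78 → N_a = 18
Actual rate k = Gd⁴/(8D³·18) = 3.6555 N/mm
Working load F = kδ = 3.6555·58 = 212.02 N
C = 75.0/7.3 = 10.2740; K_W = (4C−1)/(4C−4)+0.615/C = 1.1407
τ_max = K_W·8FD/(πd³) = 1.1407·104.09 = 118.74 MPa
τ_max > 98.1 MPa → exceeds allowable

(a) 18 coils; (b) NO, τ_max = 119 MPa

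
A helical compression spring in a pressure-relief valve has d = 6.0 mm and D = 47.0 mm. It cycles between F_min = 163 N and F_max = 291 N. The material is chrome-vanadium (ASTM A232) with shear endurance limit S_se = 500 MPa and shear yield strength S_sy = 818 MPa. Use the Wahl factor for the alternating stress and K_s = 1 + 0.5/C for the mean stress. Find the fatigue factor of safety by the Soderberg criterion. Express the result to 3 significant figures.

C = D/d = 47.0/6.0 = 7.8333; K_W = (4C−1)/(4C−4)+0.615/C = 1.1883; K_s = 1+0.5/C = 1.0638
F_a = (F_max−F_min)/2 = 64 N; F_m = (F_max+F_min)/2 = 227 N
τ_a = K_W·8F_aD/(πd³) = 1.1883 × 35.462 = 42.138 MPa
τ_m = K_s·8F_mD/(πd³) = 1.0638 × 125.78 = 133.81 MPa
Soderberg: 1/n_f = τ_a/S_se + τ_m/S_sy = 42.138/500 + 133.81/818 = 0.08428 + 0.16358 = 0.24786
n_f = 1/0.24786 = 4.035

4.03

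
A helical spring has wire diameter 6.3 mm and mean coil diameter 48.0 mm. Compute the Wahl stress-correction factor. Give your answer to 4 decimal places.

C = D/d = 48.0/6.3 = 7.6190
K_W = (4C−1)/(4C−4) + 0.615/C = 29.476/26.476 + 0.0807 = 1.1940

1.1940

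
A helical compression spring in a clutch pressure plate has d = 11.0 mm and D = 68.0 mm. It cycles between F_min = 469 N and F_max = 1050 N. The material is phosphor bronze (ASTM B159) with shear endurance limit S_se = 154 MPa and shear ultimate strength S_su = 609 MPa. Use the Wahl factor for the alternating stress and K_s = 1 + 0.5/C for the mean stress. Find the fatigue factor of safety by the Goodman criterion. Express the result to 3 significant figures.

C = D/d = 68.0/11.0 = 6.1818; K_W = (4C−1)/(4C−4)+0.615/C = 1.2442; K_s = 1+0.5/C = 1.0809
F_a = (F_max−F_min)/2 = 290.5 N; F_m = (F_max+F_min)/2 = 759.5 N
τ_a = K_W·8F_aD/(πd³) = 1.2442 × 37.793 = 47.024 MPa
τ_m = K_s·8F_mD/(πd³) = 1.0809 × 98.81 = 106.8 MPa
Goodman: 1/n_f = τ_a/S_se + τ_m/S_su = 47.024/154 + 106.8/609 = 0.30535 + 0.17537 = 0.48072
n_f = 1/0.48072 = 2.08

2.08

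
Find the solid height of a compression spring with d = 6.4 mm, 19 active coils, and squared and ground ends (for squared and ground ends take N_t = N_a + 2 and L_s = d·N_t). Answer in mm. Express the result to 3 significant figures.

134 mm

squared and ground ends: N_t = N_a + 2 = 19 + 2 = 21
L_s = d·N_t = 6.4 × 21 = 134.4 mm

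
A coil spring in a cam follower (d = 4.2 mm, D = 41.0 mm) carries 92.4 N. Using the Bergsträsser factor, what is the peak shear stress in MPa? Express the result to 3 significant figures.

148 MPa

Spring index C = D/d = 41.0/4.2 = 9.7619
K_B = (4C+2)/(4C−3) = 41.048/36.048 = 1.1387
τ₀ = 8FD/(πd³) = 8·92.4·41.0/(π·4.2³) = 30307.2/232.75 = 130.21 MPa
τ_max = K·τ₀ = 1.1387 × 130.21 = 148.27 MPa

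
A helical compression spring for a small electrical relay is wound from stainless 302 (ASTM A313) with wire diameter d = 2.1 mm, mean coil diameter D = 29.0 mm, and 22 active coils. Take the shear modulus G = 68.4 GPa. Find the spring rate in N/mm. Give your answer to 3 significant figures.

k = Gd⁴/(8D³N_a) = (68.4×10³ × 2.1⁴) / (8 × 29.0³ × 22)
  = 1.33025e+06 / 4.29246e+06 = 0.3099 N/mm

0.310 N/mm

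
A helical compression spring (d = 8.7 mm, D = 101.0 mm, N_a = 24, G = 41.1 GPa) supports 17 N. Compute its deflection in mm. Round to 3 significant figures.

k = Gd⁴/(8D³N_a) = (41.1×10³)(8.7⁴)/(8·101.0³·24) = 1.1903 N/mm
δ = F/k = 17 / 1.1903 = 14.282 mm

14.3 mm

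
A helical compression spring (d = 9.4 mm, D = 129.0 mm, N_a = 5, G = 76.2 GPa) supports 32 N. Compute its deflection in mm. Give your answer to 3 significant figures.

4.62 mm

k = Gd⁴/(8D³N_a) = (76.2×10³)(9.4⁴)/(8·129.0³·5) = 6.9285 N/mm
δ = F/k = 32 / 6.9285 = 4.6186 mm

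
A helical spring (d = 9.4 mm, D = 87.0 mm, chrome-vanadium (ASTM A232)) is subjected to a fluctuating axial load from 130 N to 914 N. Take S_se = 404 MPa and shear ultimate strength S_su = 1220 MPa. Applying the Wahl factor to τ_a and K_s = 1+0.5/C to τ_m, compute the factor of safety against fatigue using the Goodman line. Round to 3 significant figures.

2.38

C = D/d = 87.0/9.4 = 9.2553; K_W = (4C−1)/(4C−4)+0.615/C = 1.1573; K_s = 1+0.5/C = 1.0540
F_a = (F_max−F_min)/2 = 392 N; F_m = (F_max+F_min)/2 = 522 N
τ_a = K_W·8F_aD/(πd³) = 1.1573 × 104.56 = 121.01 MPa
τ_m = K_s·8F_mD/(πd³) = 1.0540 × 139.23 = 146.76 MPa
Goodman: 1/n_f = τ_a/S_se + τ_m/S_su = 121.01/404 + 146.76/1220 = 0.29952 + 0.12029 = 0.41981
n_f = 1/0.41981 = 2.382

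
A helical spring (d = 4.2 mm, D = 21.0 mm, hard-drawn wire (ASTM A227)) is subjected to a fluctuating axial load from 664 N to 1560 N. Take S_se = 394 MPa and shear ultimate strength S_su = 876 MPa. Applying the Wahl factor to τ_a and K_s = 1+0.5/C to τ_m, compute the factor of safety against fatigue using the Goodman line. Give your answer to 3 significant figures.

0.480

C = D/d = 21.0/4.2 = 5.0000; K_W = (4C−1)/(4C−4)+0.615/C = 1.3105; K_s = 1+0.5/C = 1.1000
F_a = (F_max−F_min)/2 = 448 N; F_m = (F_max+F_min)/2 = 1112 N
τ_a = K_W·8F_aD/(πd³) = 1.3105 × 323.36 = 423.77 MPa
τ_m = K_s·8F_mD/(πd³) = 1.1000 × 802.63 = 882.89 MPa
Goodman: 1/n_f = τ_a/S_se + τ_m/S_su = 423.77/394 + 882.89/876 = 1.07555 + 1.00787 = 2.0834
n_f = 1/2.0834 = 0.48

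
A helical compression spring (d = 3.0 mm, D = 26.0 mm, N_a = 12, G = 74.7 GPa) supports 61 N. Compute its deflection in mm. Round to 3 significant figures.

17.0 mm

k = Gd⁴/(8D³N_a) = (74.7×10³)(3.0⁴)/(8·26.0³·12) = 3.586 N/mm
δ = F/k = 61 / 3.586 = 17.01 mm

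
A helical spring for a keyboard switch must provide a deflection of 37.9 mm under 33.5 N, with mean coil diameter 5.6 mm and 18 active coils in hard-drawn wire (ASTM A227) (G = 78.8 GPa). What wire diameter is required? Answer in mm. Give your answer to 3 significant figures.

0.730 mm

Required rate k = F/δ = 33.5/37.9 = 0.88391 N/mm
d = (8D³N_a·k / G)^(1/4) = (8·5.6³·18·0.88391 / (78.8×10³))^0.25
  = (0.28367)^0.25 = 0.7298 mm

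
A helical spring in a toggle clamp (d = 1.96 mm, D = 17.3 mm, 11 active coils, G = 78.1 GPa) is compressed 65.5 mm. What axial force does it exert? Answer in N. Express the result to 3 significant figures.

k = Gd⁴/(8D³N_a) = (78.1×10³)(1.96⁴)/(8·17.3³·11) = 2.5296 N/mm
F = k·δ = 2.5296 × 65.5 = 165.69 N

166 N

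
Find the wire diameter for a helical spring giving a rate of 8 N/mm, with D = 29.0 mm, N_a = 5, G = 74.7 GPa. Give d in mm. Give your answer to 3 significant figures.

d = (8D³N_a·k / G)^(1/4) = (8·29.0³·5·8 / (74.7×10³))^0.25
  = (104.48)^0.25 = 3.1971 mm

3.20 mm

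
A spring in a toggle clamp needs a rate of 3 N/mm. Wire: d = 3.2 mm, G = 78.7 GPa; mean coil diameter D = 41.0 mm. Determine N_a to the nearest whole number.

5

N_a = Gd⁴/(8D³k) = (78.7×10³ × 3.2⁴)/(8 × 41.0³ × 3)
    = 8.25229e+06 / 1.6541e+06 = 4.989 → 5 coils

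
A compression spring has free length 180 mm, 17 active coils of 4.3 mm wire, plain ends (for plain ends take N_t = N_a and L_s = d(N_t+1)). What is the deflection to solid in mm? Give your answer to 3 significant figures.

103 mm

N_t = 17; L_s = 4.3·18 = 77.4 mm
δ_solid = L₀ − L_s = 180 − 77.4 = 102.6 mm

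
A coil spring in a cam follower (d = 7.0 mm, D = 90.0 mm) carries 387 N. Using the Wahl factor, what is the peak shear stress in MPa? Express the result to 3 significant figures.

287 MPa

Spring index C = D/d = 90.0/7.0 = 12.8571
K_W = (4C−1)/(4C−4) + 0.615/C = 50.429/47.429 + 0.0478 = 1.1111
τ₀ = 8FD/(πd³) = 8·387·90.0/(π·7.0³) = 278640/1077.6 = 258.58 MPa
τ_max = K·τ₀ = 1.1111 × 258.58 = 287.31 MPa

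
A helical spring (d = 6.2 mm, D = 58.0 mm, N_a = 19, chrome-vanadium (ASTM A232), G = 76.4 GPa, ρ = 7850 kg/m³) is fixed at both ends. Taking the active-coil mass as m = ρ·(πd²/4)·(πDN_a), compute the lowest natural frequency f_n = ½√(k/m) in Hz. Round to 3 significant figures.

k = Gd⁴/(8D³N_a) = (76.4×10³)(6.2⁴)/(8·58.0³·19) = 3.8066 N/mm = 3806.6 N/m
Wire length L = πDN_a = π·58.0·19 = 3462 mm
m = ρ·(πd²/4)·L = 7850 × 30.191×10⁻⁶ m² × 3.462 m = 0.82049 kg
f_n = ½√(k/m) = 0.5·√(3806.6/0.82049) = 0.5·√(4639.4) = 34.056 Hz

34.1 Hz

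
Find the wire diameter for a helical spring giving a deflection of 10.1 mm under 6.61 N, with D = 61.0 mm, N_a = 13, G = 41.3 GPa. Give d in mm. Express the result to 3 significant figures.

Required rate k = F/δ = 6.61/10.1 = 0.65446 N/mm
d = (8D³N_a·k / G)^(1/4) = (8·61.0³·13·0.65446 / (41.3×10³))^0.25
  = (374.07)^0.25 = 4.3978 mm

4.40 mm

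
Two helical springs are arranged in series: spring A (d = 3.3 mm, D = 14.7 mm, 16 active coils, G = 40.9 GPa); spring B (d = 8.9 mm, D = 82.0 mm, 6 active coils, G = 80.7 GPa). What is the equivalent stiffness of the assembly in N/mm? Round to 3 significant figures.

k_A = Gd⁴/(8D³N_a) = (40.9×10³)(3.3⁴)/(8·14.7³·16) = 11.929 N/mm
k_B = Gd⁴/(8D³N_a) = (80.7×10³)(8.9⁴)/(8·82.0³·6) = 19.132 N/mm
Series: 1/k_eq = 1/11.929 + 1/19.132 = 0.1361; k_eq = 7.3477 N/mm

7.35 N/mm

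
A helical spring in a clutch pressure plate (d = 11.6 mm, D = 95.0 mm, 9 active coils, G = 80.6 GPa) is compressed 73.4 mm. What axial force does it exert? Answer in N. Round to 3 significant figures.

1740 N

k = Gd⁴/(8D³N_a) = (80.6×10³)(11.6⁴)/(8·95.0³·9) = 23.641 N/mm
F = k·δ = 23.641 × 73.4 = 1735.2 N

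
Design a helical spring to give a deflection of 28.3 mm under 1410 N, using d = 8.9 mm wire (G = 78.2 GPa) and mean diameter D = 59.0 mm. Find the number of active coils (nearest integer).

Required rate k = F/δ = 1410/28.3 = 49.823 N/mm
N_a = Gd⁴/(8D³k) = (78.2×10³ × 8.9⁴)/(8 × 59.0³ × 49.823)
    = 4.90644e+08 / 8.18613e+07 = 5.994 → 6 coils

6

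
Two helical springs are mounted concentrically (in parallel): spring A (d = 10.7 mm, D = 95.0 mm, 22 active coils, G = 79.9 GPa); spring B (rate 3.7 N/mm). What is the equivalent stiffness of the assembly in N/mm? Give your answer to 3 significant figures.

k_A = Gd⁴/(8D³N_a) = (79.9×10³)(10.7⁴)/(8·95.0³·22) = 6.9406 N/mm
Parallel: k_eq = 6.9406 + 3.7 = 10.641 N/mm

10.6 N/mm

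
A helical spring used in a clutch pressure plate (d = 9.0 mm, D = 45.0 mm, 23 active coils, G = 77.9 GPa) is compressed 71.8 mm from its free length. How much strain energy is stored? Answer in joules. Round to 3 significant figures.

k = Gd⁴/(8D³N_a) = (77.9×10³)(9.0⁴)/(8·45.0³·23) = 30.483 N/mm
U = ½kδ² = 0.5 × 30.483 × 71.8² = 78573 N·mm = 78.573 J

78.6 J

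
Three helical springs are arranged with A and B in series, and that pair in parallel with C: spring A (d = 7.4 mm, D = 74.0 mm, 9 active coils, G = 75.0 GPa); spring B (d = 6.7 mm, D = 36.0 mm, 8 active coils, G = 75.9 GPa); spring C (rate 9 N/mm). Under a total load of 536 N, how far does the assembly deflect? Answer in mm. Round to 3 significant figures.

k_A = Gd⁴/(8D³N_a) = (75.0×10³)(7.4⁴)/(8·74.0³·9) = 7.7083 N/mm
k_B = Gd⁴/(8D³N_a) = (75.9×10³)(6.7⁴)/(8·36.0³·8) = 51.222 N/mm
Springs A,B series: k_AB = 1/(1/7.7083+1/51.222) = 6.7 N/mm; parallel with C: k_eq = 6.7+9 = 15.7 N/mm
δ = F/k_eq = 536/15.7 = 34.14 mm

34.1 mm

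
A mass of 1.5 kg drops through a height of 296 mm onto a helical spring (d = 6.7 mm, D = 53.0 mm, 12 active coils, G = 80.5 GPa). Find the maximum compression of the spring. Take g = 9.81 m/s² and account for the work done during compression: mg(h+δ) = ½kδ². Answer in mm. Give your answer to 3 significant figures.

29.0 mm

k = Gd⁴/(8D³N_a) = (80.5×10³)(6.7⁴)/(8·53.0³·12) = 11.35 N/mm
W = mg = 1.5 × 9.81 = 14.715 N
½kδ² − Wδ − Wh = 0 → δ = (W + √(W² + 2kWh))/k
δ = (14.715 + √(216.53 + 98873.1))/11.35 = (14.715 + 314.79)/11.35 = 29.031 mm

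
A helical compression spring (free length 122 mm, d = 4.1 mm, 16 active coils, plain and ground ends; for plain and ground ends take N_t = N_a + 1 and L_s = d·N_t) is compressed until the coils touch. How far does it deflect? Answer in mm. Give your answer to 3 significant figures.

N_t = 17; L_s = 4.1·17 = 69.7 mm
δ_solid = L₀ − L_s = 122 − 69.7 = 52.3 mm

52.3 mm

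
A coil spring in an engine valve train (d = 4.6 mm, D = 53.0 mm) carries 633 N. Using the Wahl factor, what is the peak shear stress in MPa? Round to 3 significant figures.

Spring index C = D/d = 53.0/4.6 = 11.5217
K_W = (4C−1)/(4C−4) + 0.615/C = 45.087/42.087 + 0.0534 = 1.1247
τ₀ = 8FD/(πd³) = 8·633·53.0/(π·4.6³) = 268392/305.79 = 877.7 MPa
τ_max = K·τ₀ = 1.1247 × 877.7 = 987.11 MPa

987 MPa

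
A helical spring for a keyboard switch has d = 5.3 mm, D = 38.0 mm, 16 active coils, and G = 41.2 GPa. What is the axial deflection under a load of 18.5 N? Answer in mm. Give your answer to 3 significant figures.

k = Gd⁴/(8D³N_a) = (41.2×10³)(5.3⁴)/(8·38.0³·16) = 4.6285 N/mm
δ = F/k = 18.5 / 4.6285 = 3.997 mm

4.00 mm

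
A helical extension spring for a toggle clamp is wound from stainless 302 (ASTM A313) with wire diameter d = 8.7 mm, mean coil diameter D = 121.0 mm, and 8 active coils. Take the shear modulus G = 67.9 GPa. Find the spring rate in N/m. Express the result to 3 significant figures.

3430 N/m

k = Gd⁴/(8D³N_a) = (67.9×10³ × 8.7⁴) / (8 × 121.0³ × 8)
  = 3.88997e+08 / 1.1338e+08 = 3.4309 N/mm = 3430.9 N/m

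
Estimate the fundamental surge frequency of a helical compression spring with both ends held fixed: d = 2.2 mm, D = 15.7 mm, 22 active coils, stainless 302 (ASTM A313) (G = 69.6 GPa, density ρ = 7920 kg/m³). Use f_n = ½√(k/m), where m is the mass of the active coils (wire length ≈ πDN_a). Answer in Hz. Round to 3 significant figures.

k = Gd⁴/(8D³N_a) = (69.6×10³)(2.2⁴)/(8·15.7³·22) = 2.3938 N/mm = 2393.8 N/m
Wire length L = πDN_a = π·15.7·22 = 1085.1 mm
m = ρ·(πd²/4)·L = 7920 × 3.8013×10⁻⁶ m² × 1.0851 m = 0.032669 kg
f_n = ½√(k/m) = 0.5·√(2393.8/0.032669) = 0.5·√(73275) = 135.35 Hz

135 Hz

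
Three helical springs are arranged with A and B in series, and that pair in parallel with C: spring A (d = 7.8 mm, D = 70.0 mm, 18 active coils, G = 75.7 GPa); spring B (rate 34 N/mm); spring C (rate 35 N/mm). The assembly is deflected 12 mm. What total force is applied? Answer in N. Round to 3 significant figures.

k_A = Gd⁴/(8D³N_a) = (75.7×10³)(7.8⁴)/(8·70.0³·18) = 5.6731 N/mm
Springs A,B series: k_AB = 1/(1/5.6731+1/34) = 4.8618 N/mm; parallel with C: k_eq = 4.8618+35 = 39.862 N/mm
F = k_eq·δ = 39.862·12 = 478.34 N

478 N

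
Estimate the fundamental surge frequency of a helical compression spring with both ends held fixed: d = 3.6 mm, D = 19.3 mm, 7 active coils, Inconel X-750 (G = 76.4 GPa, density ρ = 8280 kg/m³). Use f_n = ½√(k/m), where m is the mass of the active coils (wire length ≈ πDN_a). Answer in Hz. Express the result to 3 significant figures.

472 Hz

k = Gd⁴/(8D³N_a) = (76.4×10³)(3.6⁴)/(8·19.3³·7) = 31.875 N/mm = 31875 N/m
Wire length L = πDN_a = π·19.3·7 = 424.43 mm
m = ρ·(πd²/4)·L = 8280 × 10.179×10⁻⁶ m² × 0.42443 m = 0.035771 kg
f_n = ½√(k/m) = 0.5·√(31875/0.035771) = 0.5·√(8.9107e+05) = 471.98 Hz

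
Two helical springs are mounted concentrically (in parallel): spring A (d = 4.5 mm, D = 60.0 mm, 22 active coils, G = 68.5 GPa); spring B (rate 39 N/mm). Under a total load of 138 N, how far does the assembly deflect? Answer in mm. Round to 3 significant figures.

k_A = Gd⁴/(8D³N_a) = (68.5×10³)(4.5⁴)/(8·60.0³·22) = 0.73888 N/mm
Parallel: k_eq = 0.73888 + 39 = 39.739 N/mm
δ = F/k_eq = 138/39.739 = 3.4727 mm

3.47 mm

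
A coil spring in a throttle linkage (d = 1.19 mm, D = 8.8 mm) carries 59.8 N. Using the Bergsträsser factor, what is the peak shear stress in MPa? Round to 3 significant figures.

945 MPa

Spring index C = D/d = 8.8/1.19 = 7.3950
K_B = (4C+2)/(4C−3) = 31.580/26.580 = 1.1881
τ₀ = 8FD/(πd³) = 8·59.8·8.8/(π·1.19³) = 4209.92/5.2941 = 795.21 MPa
τ_max = K·τ₀ = 1.1881 × 795.21 = 944.8 MPa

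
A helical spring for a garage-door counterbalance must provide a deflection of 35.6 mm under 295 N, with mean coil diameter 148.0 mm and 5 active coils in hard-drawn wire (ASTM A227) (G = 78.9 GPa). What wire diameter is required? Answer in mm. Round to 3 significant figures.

Required rate k = F/δ = 295/35.6 = 8.2865 N/mm
d = (8D³N_a·k / G)^(1/4) = (8·148.0³·5·8.2865 / (78.9×10³))^0.25
  = (13619)^0.25 = 10.8028 mm

10.8 mm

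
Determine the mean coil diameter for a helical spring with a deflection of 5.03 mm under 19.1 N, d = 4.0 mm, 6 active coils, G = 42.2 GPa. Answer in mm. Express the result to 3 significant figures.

Required rate k = F/δ = 19.1/5.03 = 3.7972 N/mm
D = (Gd⁴/(8N_a·k))^(1/3) = (42.2×10³·4.0⁴/(8·6·3.7972))^(1/3)
  = (59271.5)^(1/3) = 38.9896 mm

39.0 mm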